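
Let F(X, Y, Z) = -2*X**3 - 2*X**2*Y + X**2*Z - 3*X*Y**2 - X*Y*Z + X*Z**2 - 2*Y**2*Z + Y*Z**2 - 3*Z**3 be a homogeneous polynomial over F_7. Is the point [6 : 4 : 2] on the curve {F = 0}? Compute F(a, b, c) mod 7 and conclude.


F(6,4,2) ≡ 4 (mod 7); P is NOT on the curve.

Evaluate F(6, 4, 2) term-by-term (mod 7).
  -2*X**3 ↦ -2·216·1·1 = -432
  -2*X**2*Y ↦ -2·36·4·1 = -288
  X**2*Z ↦ 1·36·1·2 = 72
  -3*X*Y**2 ↦ -3·6·16·1 = -288
  -X*Y*Z ↦ -1·6·4·2 = -48
  X*Z**2 ↦ 1·6·1·4 = 24
  -2*Y**2*Z ↦ -2·1·16·2 = -64
  Y*Z**2 ↦ 1·1·4·4 = 16
  -3*Z**3 ↦ -3·1·1·8 = -24
Sum: F(6, 4, 2) = (-432) + (-288) + (72) + (-288) + (-48) + (24) + (-64) + (16) + (-24) = -1032.
Reducing mod 7: -1032 ≡ 4 (mod 7).
Since F(a, b, c) ≡ 4 ≠ 0 (mod 7), P does NOT lie on the curve.


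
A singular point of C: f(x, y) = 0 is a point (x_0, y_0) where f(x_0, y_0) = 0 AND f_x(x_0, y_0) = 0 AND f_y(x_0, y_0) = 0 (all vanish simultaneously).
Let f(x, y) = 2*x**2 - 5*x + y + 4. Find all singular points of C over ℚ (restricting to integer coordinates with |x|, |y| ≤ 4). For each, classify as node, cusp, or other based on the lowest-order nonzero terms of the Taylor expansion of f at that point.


No singular points in the scanned grid; C is smooth there.

Compute partial derivatives:
  f_x = 4*x - 5.
  f_y = 1.
f_y = 1 is a nonzero constant, so f_y never vanishes: no point (x, y) can satisfy f = f_x = f_y = 0. In particular no (x, y) ∈ {−4, ..., 4}² is singular; the curve is smooth.


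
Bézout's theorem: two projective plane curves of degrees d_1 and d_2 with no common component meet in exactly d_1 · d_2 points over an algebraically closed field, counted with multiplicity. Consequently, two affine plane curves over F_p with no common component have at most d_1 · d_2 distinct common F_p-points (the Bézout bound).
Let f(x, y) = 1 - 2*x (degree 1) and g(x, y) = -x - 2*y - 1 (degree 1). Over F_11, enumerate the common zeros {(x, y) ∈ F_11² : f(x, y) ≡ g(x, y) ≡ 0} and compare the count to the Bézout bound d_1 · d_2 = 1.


Common zeros: {(6, 2)}; count = 1; Bézout bound = 1.

deg(f) = 1, deg(g) = 1, so Bézout bound = 1.
Scan x ∈ F_11. For each x, list the y ∈ F_11 with f(x, y) ≡ 0 and those with g(x, y) ≡ 0 (mod 11); the common zeros in that column are the intersection.
  x = 0: f ≡ 0 at y ∈ ∅; g ≡ 0 at y ∈ {5}; common: ∅.
  x = 1: f ≡ 0 at y ∈ ∅; g ≡ 0 at y ∈ {10}; common: ∅.
  x = 2: f ≡ 0 at y ∈ ∅; g ≡ 0 at y ∈ {4}; common: ∅.
  x = 3: f ≡ 0 at y ∈ ∅; g ≡ 0 at y ∈ {9}; common: ∅.
  x = 4: f ≡ 0 at y ∈ ∅; g ≡ 0 at y ∈ {3}; common: ∅.
  x = 5: f ≡ 0 at y ∈ ∅; g ≡ 0 at y ∈ {8}; common: ∅.
  x = 6: f ≡ 0 at y ∈ {0, 1, 2, 3, 4, 5, 6, 7, 8, 9, 10}; g ≡ 0 at y ∈ {2}; common: {2}.
  x = 7: f ≡ 0 at y ∈ ∅; g ≡ 0 at y ∈ {7}; common: ∅.
  x = 8: f ≡ 0 at y ∈ ∅; g ≡ 0 at y ∈ {1}; common: ∅.
  x = 9: f ≡ 0 at y ∈ ∅; g ≡ 0 at y ∈ {6}; common: ∅.
  x = 10: f ≡ 0 at y ∈ ∅; g ≡ 0 at y ∈ {0}; common: ∅.
Collecting: common zeros = {(6, 2)}, so the count is 1.
Comparison with the Bézout bound: 1 ≤ 1 = deg(f)·deg(g), as expected for curves with no common component (the bound is attained).


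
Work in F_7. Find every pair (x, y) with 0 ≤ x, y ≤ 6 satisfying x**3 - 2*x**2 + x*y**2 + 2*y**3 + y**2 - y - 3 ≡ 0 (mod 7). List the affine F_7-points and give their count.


Affine F_7-points: {(4, 1), (4, 2), (4, 5), (5, 6), (6, 6)}; count = 5.

For each of the 49 pairs (x, y) ∈ F_7², evaluate f(x, y) mod 7. Record the zeros.
  x = 0: [0↦4, 1↦6, 2↦1, 3↦1, 4↦4, 5↦1, 6↦4]  zeros at y ∈ ∅
  x = 1: [0↦3, 1↦6, 2↦4, 3↦2, 4↦5, 5↦4, 6↦4]  zeros at y ∈ ∅
  x = 2: [0↦4, 1↦1, 2↦2, 3↦5, 4↦1, 5↦2, 6↦6]  zeros at y ∈ ∅
  x = 3: [0↦6, 1↦4, 2↦1, 3↦2, 4↦5, 5↦1, 6↦2]  zeros at y ∈ ∅
  x = 4: [0↦1, 1↦0, 2↦0, 3↦6, 4↦2, 5↦0, 6↦5]  zeros at y ∈ {1, 2, 5}
  x = 5: [0↦2, 1↦2, 2↦5, 3↦2, 4↦5, 5↦5, 6↦0]  zeros at y ∈ {6}
  x = 6: [0↦1, 1↦2, 2↦1, 3↦3, 4↦6, 5↦1, 6↦0]  zeros at y ∈ {6}
Collecting zeros: affine points = {(4, 1), (4, 2), (4, 5), (5, 6), (6, 6)}.
Total count |C(F_7)_aff| = 5.


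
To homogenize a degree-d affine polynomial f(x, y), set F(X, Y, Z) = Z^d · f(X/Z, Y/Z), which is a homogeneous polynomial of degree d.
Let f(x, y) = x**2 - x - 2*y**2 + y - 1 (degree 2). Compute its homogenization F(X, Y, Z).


F(X, Y, Z) = X**2 - X*Z - 2*Y**2 + Y*Z - Z**2

deg(f) = 2.
Substitute x = X/Z, y = Y/Z into f, then multiply by Z^2.
  monomial 1·x^2·y^0 ↦ 1·X^2·Y^0·Z^0.
  monomial -1·x^1·y^0 ↦ -1·X^1·Y^0·Z^1.
  monomial -2·x^0·y^2 ↦ -2·X^0·Y^2·Z^0.
  monomial 1·x^0·y^1 ↦ 1·X^0·Y^1·Z^1.
  monomial -1·x^0·y^0 ↦ -1·X^0·Y^0·Z^2.
Collecting: F(X, Y, Z) = X**2 - X*Z - 2*Y**2 + Y*Z - Z**2.


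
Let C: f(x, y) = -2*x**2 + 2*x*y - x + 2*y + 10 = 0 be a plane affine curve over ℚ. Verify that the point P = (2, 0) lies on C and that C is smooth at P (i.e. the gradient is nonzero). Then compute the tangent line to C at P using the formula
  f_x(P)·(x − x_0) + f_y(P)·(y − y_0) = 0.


Tangent line at P: -9*x + 6*y + 18 = 0.

Step 1: f(2, 0) = 0, so P lies on C.
Step 2: partial derivatives
  f_x(x, y) = -4*x + 2*y - 1, f_y(x, y) = 2*x + 2.
  f_x(P) = -9, f_y(P) = 6 (gradient nonzero, so P is smooth).
Step 3: tangent line at P: -9·(x − 2) + 6·(y − 0) = 0.
Expanding: -9*x + 6*y + 18 = 0.


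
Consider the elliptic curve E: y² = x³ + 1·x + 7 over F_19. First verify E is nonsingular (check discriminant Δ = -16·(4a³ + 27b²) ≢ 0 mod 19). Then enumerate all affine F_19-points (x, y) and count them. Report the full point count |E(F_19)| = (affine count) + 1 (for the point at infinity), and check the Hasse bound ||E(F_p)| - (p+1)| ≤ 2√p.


Affine points = {(0, 8), (0, 11), (1, 3), (1, 16), (2, 6), (2, 13), (5, 2), (5, 17), (6, 1), (6, 18), (9, 2), (9, 17), (11, 0), (17, 4), (17, 15), (18, 9), (18, 10)}; affine count = 17; |E(F_19)| = 18.

Discriminant check: Δ ∝ 4a³ + 27b² = 4·1³ + 27·7² = 4·1 + 27·49 ≡ 16 (mod 19). Nonzero ⇒ E is nonsingular.
For each x ∈ F_19, compute rhs = x³ + 1·x + 7 mod 19, then count y ∈ F_19 with y² ≡ rhs.
  x = 0: rhs = 7, matching y values: 8, 11 (2 points).
  x = 1: rhs = 9, matching y values: 3, 16 (2 points).
  x = 2: rhs = 17, matching y values: 6, 13 (2 points).
  x = 3: rhs = 18, matching y values: none (0 points).
  x = 4: rhs = 18, matching y values: none (0 points).
  x = 5: rhs = 4, matching y values: 2, 17 (2 points).
  x = 6: rhs = 1, matching y values: 1, 18 (2 points).
  x = 7: rhs = 15, matching y values: none (0 points).
  x = 8: rhs = 14, matching y values: none (0 points).
  x = 9: rhs = 4, matching y values: 2, 17 (2 points).
  x = 10: rhs = 10, matching y values: none (0 points).
  x = 11: rhs = 0, matching y values: 0 (1 points).
  x = 12: rhs = 18, matching y values: none (0 points).
  x = 13: rhs = 13, matching y values: none (0 points).
  x = 14: rhs = 10, matching y values: none (0 points).
  x = 15: rhs = 15, matching y values: none (0 points).
  x = 16: rhs = 15, matching y values: none (0 points).
  x = 17: rhs = 16, matching y values: 4, 15 (2 points).
  x = 18: rhs = 5, matching y values: 9, 10 (2 points).
Total affine count: 17.
Full point count |E(F_19)| = 17 + 1 = 18.
Hasse bound: |18 − (19+1)| = |-2| = 2 ≤ 2√19 ≈ 8.7178 ✓.


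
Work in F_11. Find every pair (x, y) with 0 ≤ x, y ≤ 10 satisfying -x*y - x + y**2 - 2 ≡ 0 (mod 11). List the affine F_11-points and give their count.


Affine F_11-points: {(2, 5), (2, 8), (5, 1), (5, 4), (8, 2), (8, 6), (9, 0), (9, 9), (10, 3), (10, 7)}; count = 10.

For each of the 121 pairs (x, y) ∈ F_11², evaluate f(x, y) mod 11. Record the zeros.
  x = 0: [0↦9, 1↦10, 2↦2, 3↦7, 4↦3, 5↦1, 6↦1, 7↦3, 8↦7, 9↦2, 10↦10]  zeros at y ∈ ∅
  x = 1: [0↦8, 1↦8, 2↦10, 3↦3, 4↦9, 5↦6, 6↦5, 7↦6, 8↦9, 9↦3, 10↦10]  zeros at y ∈ ∅
  x = 2: [0↦7, 1↦6, 2↦7, 3↦10, 4↦4, 5↦0, 6↦9, 7↦9, 8↦0, 9↦4, 10↦10]  zeros at y ∈ {5, 8}
  x = 3: [0↦6, 1↦4, 2↦4, 3↦6, 4↦10, 5↦5, 6↦2, 7↦1, 8↦2, 9↦5, 10↦10]  zeros at y ∈ ∅
  x = 4: [0↦5, 1↦2, 2↦1, 3↦2, 4↦5, 5↦10, 6↦6, 7↦4, 8↦4, 9↦6, 10↦10]  zeros at y ∈ ∅
  x = 5: [0↦4, 1↦0, 2↦9, 3↦9, 4↦0, 5↦4, 6↦10, 7↦7, 8↦6, 9↦7, 10↦10]  zeros at y ∈ {1, 4}
  x = 6: [0↦3, 1↦9, 2↦6, 3↦5, 4↦6, 5↦9, 6↦3, 7↦10, 8↦8, 9↦8, 10↦10]  zeros at y ∈ ∅
  x = 7: [0↦2, 1↦7, 2↦3, 3↦1, 4↦1, 5↦3, 6↦7, 7↦2, 8↦10, 9↦9, 10↦10]  zeros at y ∈ ∅
  x = 8: [0↦1, 1↦5, 2↦0, 3↦8, 4↦7, 5↦8, 6↦0, 7↦5, 8↦1, 9↦10, 10↦10]  zeros at y ∈ {2, 6}
  x = 9: [0↦0, 1↦3, 2↦8, 3↦4, 4↦2, 5↦2, 6↦4, 7↦8, 8↦3, 9↦0, 10↦10]  zeros at y ∈ {0, 9}
  x = 10: [0↦10, 1↦1, 2↦5, 3↦0, 4↦8, 5↦7, 6↦8, 7↦0, 8↦5, 9↦1, 10↦10]  zeros at y ∈ {3, 7}
Collecting zeros: affine points = {(2, 5), (2, 8), (5, 1), (5, 4), (8, 2), (8, 6), (9, 0), (9, 9), (10, 3), (10, 7)}.
Total count |C(F_11)_aff| = 10.


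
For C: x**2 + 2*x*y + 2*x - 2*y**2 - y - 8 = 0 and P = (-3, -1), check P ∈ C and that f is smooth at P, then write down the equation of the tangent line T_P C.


Tangent line at P: -6*x - 3*y - 21 = 0.

Step 1: f(-3, -1) = 0, so P lies on C.
Step 2: partial derivatives
  f_x(x, y) = 2*x + 2*y + 2, f_y(x, y) = 2*x - 4*y - 1.
  f_x(P) = -6, f_y(P) = -3 (gradient nonzero, so P is smooth).
Step 3: tangent line at P: -6·(x − -3) + -3·(y − -1) = 0.
Expanding: -6*x - 3*y - 21 = 0.


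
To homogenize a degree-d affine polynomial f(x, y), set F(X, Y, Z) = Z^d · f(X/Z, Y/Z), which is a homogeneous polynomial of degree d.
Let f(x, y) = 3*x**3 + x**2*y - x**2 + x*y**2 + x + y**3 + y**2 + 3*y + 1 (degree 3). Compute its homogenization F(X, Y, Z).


F(X, Y, Z) = 3*X**3 + X**2*Y - X**2*Z + X*Y**2 + X*Z**2 + Y**3 + Y**2*Z + 3*Y*Z**2 + Z**3

deg(f) = 3.
Substitute x = X/Z, y = Y/Z into f, then multiply by Z^3.
  monomial 3·x^3·y^0 ↦ 3·X^3·Y^0·Z^0.
  monomial 1·x^2·y^1 ↦ 1·X^2·Y^1·Z^0.
  monomial -1·x^2·y^0 ↦ -1·X^2·Y^0·Z^1.
  monomial 1·x^1·y^2 ↦ 1·X^1·Y^2·Z^0.
  monomial 1·x^1·y^0 ↦ 1·X^1·Y^0·Z^2.
  monomial 1·x^0·y^3 ↦ 1·X^0·Y^3·Z^0.
  monomial 1·x^0·y^2 ↦ 1·X^0·Y^2·Z^1.
  monomial 3·x^0·y^1 ↦ 3·X^0·Y^1·Z^2.
  monomial 1·x^0·y^0 ↦ 1·X^0·Y^0·Z^3.
Collecting: F(X, Y, Z) = 3*X**3 + X**2*Y - X**2*Z + X*Y**2 + X*Z**2 + Y**3 + Y**2*Z + 3*Y*Z**2 + Z**3.


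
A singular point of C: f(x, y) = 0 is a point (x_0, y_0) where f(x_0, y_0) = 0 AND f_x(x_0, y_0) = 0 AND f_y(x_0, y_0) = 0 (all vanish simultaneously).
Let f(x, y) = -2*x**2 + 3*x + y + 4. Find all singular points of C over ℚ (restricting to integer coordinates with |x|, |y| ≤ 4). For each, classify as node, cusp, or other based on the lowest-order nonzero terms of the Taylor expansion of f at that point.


No singular points in the scanned grid; C is smooth there.

Compute partial derivatives:
  f_x = 3 - 4*x.
  f_y = 1.
f_y = 1 is a nonzero constant, so f_y never vanishes: no point (x, y) can satisfy f = f_x = f_y = 0. In particular no (x, y) ∈ {−4, ..., 4}² is singular; the curve is smooth.


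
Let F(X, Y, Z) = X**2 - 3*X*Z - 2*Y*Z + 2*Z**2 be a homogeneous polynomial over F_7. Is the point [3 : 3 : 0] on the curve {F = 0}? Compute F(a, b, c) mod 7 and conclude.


F(3,3,0) ≡ 2 (mod 7); P is NOT on the curve.

Evaluate F(3, 3, 0) term-by-term (mod 7).
  X**2 ↦ 1·9·1·1 = 9
  -3*X*Z ↦ -3·3·1·0 = 0
  -2*Y*Z ↦ -2·1·3·0 = 0
  2*Z**2 ↦ 2·1·1·0 = 0
Sum: F(3, 3, 0) = (9) + (0) + (0) + (0) = 9.
Reducing mod 7: 9 ≡ 2 (mod 7).
Since F(a, b, c) ≡ 2 ≠ 0 (mod 7), P does NOT lie on the curve.


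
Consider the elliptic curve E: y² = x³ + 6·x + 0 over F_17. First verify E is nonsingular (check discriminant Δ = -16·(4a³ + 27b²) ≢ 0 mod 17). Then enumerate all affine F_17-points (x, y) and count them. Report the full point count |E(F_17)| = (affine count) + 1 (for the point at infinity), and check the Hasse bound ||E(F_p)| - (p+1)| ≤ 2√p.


Affine points = {(0, 0), (5, 6), (5, 11), (8, 4), (8, 13), (9, 1), (9, 16), (12, 7), (12, 10)}; affine count = 9; |E(F_17)| = 10.

Discriminant check: Δ ∝ 4a³ + 27b² = 4·6³ + 27·0² = 4·216 + 27·0 ≡ 14 (mod 17). Nonzero ⇒ E is nonsingular.
For each x ∈ F_17, compute rhs = x³ + 6·x + 0 mod 17, then count y ∈ F_17 with y² ≡ rhs.
  x = 0: rhs = 0, matching y values: 0 (1 points).
  x = 1: rhs = 7, matching y values: none (0 points).
  x = 2: rhs = 3, matching y values: none (0 points).
  x = 3: rhs = 11, matching y values: none (0 points).
  x = 4: rhs = 3, matching y values: none (0 points).
  x = 5: rhs = 2, matching y values: 6, 11 (2 points).
  x = 6: rhs = 14, matching y values: none (0 points).
  x = 7: rhs = 11, matching y values: none (0 points).
  x = 8: rhs = 16, matching y values: 4, 13 (2 points).
  x = 9: rhs = 1, matching y values: 1, 16 (2 points).
  x = 10: rhs = 6, matching y values: none (0 points).
  x = 11: rhs = 3, matching y values: none (0 points).
  x = 12: rhs = 15, matching y values: 7, 10 (2 points).
  x = 13: rhs = 14, matching y values: none (0 points).
  x = 14: rhs = 6, matching y values: none (0 points).
  x = 15: rhs = 14, matching y values: none (0 points).
  x = 16: rhs = 10, matching y values: none (0 points).
Total affine count: 9.
Full point count |E(F_17)| = 9 + 1 = 10.
Hasse bound: |10 − (17+1)| = |-8| = 8 ≤ 2√17 ≈ 8.2462 ✓.


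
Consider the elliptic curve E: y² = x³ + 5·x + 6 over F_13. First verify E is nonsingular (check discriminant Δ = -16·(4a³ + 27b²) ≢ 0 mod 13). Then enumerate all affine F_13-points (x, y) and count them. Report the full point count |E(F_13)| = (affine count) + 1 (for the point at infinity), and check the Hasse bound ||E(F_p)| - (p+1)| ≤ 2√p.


Affine points = {(1, 5), (1, 8), (3, 3), (3, 10), (4, 5), (4, 8), (5, 0), (8, 5), (8, 8), (9, 0), (10, 4), (10, 9), (11, 1), (11, 12), (12, 0)}; affine count = 15; |E(F_13)| = 16.

Discriminant check: Δ ∝ 4a³ + 27b² = 4·5³ + 27·6² = 4·125 + 27·36 ≡ 3 (mod 13). Nonzero ⇒ E is nonsingular.
For each x ∈ F_13, compute rhs = x³ + 5·x + 6 mod 13, then count y ∈ F_13 with y² ≡ rhs.
  x = 0: rhs = 6, matching y values: none (0 points).
  x = 1: rhs = 12, matching y values: 5, 8 (2 points).
  x = 2: rhs = 11, matching y values: none (0 points).
  x = 3: rhs = 9, matching y values: 3, 10 (2 points).
  x = 4: rhs = 12, matching y values: 5, 8 (2 points).
  x = 5: rhs = 0, matching y values: 0 (1 points).
  x = 6: rhs = 5, matching y values: none (0 points).
  x = 7: rhs = 7, matching y values: none (0 points).
  x = 8: rhs = 12, matching y values: 5, 8 (2 points).
  x = 9: rhs = 0, matching y values: 0 (1 points).
  x = 10: rhs = 3, matching y values: 4, 9 (2 points).
  x = 11: rhs = 1, matching y values: 1, 12 (2 points).
  x = 12: rhs = 0, matching y values: 0 (1 points).
Total affine count: 15.
Full point count |E(F_13)| = 15 + 1 = 16.
Hasse bound: |16 − (13+1)| = |2| = 2 ≤ 2√13 ≈ 7.2111 ✓.


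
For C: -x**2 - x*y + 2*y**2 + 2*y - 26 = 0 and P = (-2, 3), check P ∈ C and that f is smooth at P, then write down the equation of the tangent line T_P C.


Tangent line at P: x + 16*y - 46 = 0.

Step 1: f(-2, 3) = 0, so P lies on C.
Step 2: partial derivatives
  f_x(x, y) = -2*x - y, f_y(x, y) = -x + 4*y + 2.
  f_x(P) = 1, f_y(P) = 16 (gradient nonzero, so P is smooth).
Step 3: tangent line at P: 1·(x − -2) + 16·(y − 3) = 0.
Expanding: x + 16*y - 46 = 0.


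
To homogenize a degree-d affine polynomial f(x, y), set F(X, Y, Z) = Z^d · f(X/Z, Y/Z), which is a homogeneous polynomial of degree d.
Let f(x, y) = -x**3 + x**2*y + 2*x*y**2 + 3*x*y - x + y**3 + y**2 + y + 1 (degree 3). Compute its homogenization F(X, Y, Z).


F(X, Y, Z) = -X**3 + X**2*Y + 2*X*Y**2 + 3*X*Y*Z - X*Z**2 + Y**3 + Y**2*Z + Y*Z**2 + Z**3

deg(f) = 3.
Substitute x = X/Z, y = Y/Z into f, then multiply by Z^3.
  monomial -1·x^3·y^0 ↦ -1·X^3·Y^0·Z^0.
  monomial 1·x^2·y^1 ↦ 1·X^2·Y^1·Z^0.
  monomial 2·x^1·y^2 ↦ 2·X^1·Y^2·Z^0.
  monomial 3·x^1·y^1 ↦ 3·X^1·Y^1·Z^1.
  monomial -1·x^1·y^0 ↦ -1·X^1·Y^0·Z^2.
  monomial 1·x^0·y^3 ↦ 1·X^0·Y^3·Z^0.
  monomial 1·x^0·y^2 ↦ 1·X^0·Y^2·Z^1.
  monomial 1·x^0·y^1 ↦ 1·X^0·Y^1·Z^2.
  monomial 1·x^0·y^0 ↦ 1·X^0·Y^0·Z^3.
Collecting: F(X, Y, Z) = -X**3 + X**2*Y + 2*X*Y**2 + 3*X*Y*Z - X*Z**2 + Y**3 + Y**2*Z + Y*Z**2 + Z**3.


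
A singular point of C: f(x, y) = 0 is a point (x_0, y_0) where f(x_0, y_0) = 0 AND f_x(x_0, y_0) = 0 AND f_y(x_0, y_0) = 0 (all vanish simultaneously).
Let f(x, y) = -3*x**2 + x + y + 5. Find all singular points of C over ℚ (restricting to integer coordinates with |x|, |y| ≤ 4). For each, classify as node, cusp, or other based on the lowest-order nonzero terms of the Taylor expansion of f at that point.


No singular points in the scanned grid; C is smooth there.

Compute partial derivatives:
  f_x = 1 - 6*x.
  f_y = 1.
f_y = 1 is a nonzero constant, so f_y never vanishes: no point (x, y) can satisfy f = f_x = f_y = 0. In particular no (x, y) ∈ {−4, ..., 4}² is singular; the curve is smooth.


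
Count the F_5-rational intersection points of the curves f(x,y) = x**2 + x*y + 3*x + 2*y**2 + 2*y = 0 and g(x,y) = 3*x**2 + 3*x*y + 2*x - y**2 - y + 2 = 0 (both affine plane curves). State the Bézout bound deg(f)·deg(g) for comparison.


Common zeros: ∅; count = 0; Bézout bound = 4.

deg(f) = 2, deg(g) = 2, so Bézout bound = 4.
Scan x ∈ F_5. For each x, list the y ∈ F_5 with f(x, y) ≡ 0 and those with g(x, y) ≡ 0 (mod 5); the common zeros in that column are the intersection.
  x = 0: f ≡ 0 at y ∈ {0, 4}; g ≡ 0 at y ∈ {1, 3}; common: ∅.
  x = 1: f ≡ 0 at y ∈ ∅; g ≡ 0 at y ∈ ∅; common: ∅.
  x = 2: f ≡ 0 at y ∈ {0, 3}; g ≡ 0 at y ∈ ∅; common: ∅.
  x = 3: f ≡ 0 at y ∈ {1, 4}; g ≡ 0 at y ∈ {0, 3}; common: ∅.
  x = 4: f ≡ 0 at y ∈ ∅; g ≡ 0 at y ∈ ∅; common: ∅.
Collecting: common zeros = ∅, so the count is 0.
Comparison with the Bézout bound: 0 ≤ 4 = deg(f)·deg(g), as expected for curves with no common component (the affine F_5-count falls short of the bound because intersections may lie at infinity, over extension fields, or carry multiplicity).


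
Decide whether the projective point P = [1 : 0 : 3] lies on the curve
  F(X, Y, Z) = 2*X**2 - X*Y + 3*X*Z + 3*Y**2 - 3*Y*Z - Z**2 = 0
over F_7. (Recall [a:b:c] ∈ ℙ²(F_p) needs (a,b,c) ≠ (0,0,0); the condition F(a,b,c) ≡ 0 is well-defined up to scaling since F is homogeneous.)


F(1,0,3) ≡ 2 (mod 7); P is NOT on the curve.

Evaluate F(1, 0, 3) term-by-term (mod 7).
  2*X**2 ↦ 2·1·1·1 = 2
  -X*Y ↦ -1·1·0·1 = 0
  3*X*Z ↦ 3·1·1·3 = 9
  3*Y**2 ↦ 3·1·0·1 = 0
  -3*Y*Z ↦ -3·1·0·3 = 0
  -Z**2 ↦ -1·1·1·9 = -9
Sum: F(1, 0, 3) = (2) + (0) + (9) + (0) + (0) + (-9) = 2.
Reducing mod 7: 2 ≡ 2 (mod 7).
Since F(a, b, c) ≡ 2 ≠ 0 (mod 7), P does NOT lie on the curve.


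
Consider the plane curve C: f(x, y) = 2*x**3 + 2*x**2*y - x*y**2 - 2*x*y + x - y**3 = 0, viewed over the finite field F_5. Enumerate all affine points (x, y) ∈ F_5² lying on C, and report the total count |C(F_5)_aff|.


Affine F_5-points: {(0, 0), (2, 2), (2, 3), (3, 1), (4, 4)}; count = 5.

For each of the 25 pairs (x, y) ∈ F_5², evaluate f(x, y) mod 5. Record the zeros.
  x = 0: [0↦0, 1↦4, 2↦2, 3↦3, 4↦1]  zeros at y ∈ {0}
  x = 1: [0↦3, 1↦1, 2↦1, 3↦2, 4↦3]  zeros at y ∈ ∅
  x = 2: [0↦3, 1↦4, 2↦0, 3↦0, 4↦3]  zeros at y ∈ {2, 3}
  x = 3: [0↦2, 1↦0, 2↦1, 3↦4, 4↦3]  zeros at y ∈ {1}
  x = 4: [0↦2, 1↦1, 2↦1, 3↦1, 4↦0]  zeros at y ∈ {4}
Collecting zeros: affine points = {(0, 0), (2, 2), (2, 3), (3, 1), (4, 4)}.
Total count |C(F_5)_aff| = 5.


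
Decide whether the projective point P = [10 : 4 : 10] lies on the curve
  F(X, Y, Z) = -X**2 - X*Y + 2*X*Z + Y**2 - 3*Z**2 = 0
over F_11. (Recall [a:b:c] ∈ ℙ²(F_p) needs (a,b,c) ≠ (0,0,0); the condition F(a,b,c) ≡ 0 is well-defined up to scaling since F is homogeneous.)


F(10,4,10) ≡ 7 (mod 11); P is NOT on the curve.

Evaluate F(10, 4, 10) term-by-term (mod 11).
  -X**2 ↦ -1·100·1·1 = -100
  -X*Y ↦ -1·10·4·1 = -40
  2*X*Z ↦ 2·10·1·10 = 200
  Y**2 ↦ 1·1·16·1 = 16
  -3*Z**2 ↦ -3·1·1·100 = -300
Sum: F(10, 4, 10) = (-100) + (-40) + (200) + (16) + (-300) = -224.
Reducing mod 11: -224 ≡ 7 (mod 11).
Since F(a, b, c) ≡ 7 ≠ 0 (mod 11), P does NOT lie on the curve.


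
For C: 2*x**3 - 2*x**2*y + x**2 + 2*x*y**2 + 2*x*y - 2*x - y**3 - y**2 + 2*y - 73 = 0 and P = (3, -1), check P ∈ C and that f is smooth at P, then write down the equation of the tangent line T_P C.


Tangent line at P: 70*x - 23*y - 233 = 0.

Step 1: f(3, -1) = 0, so P lies on C.
Step 2: partial derivatives
  f_x(x, y) = 6*x**2 - 4*x*y + 2*x + 2*y**2 + 2*y - 2, f_y(x, y) = -2*x**2 + 4*x*y + 2*x - 3*y**2 - 2*y + 2.
  f_x(P) = 70, f_y(P) = -23 (gradient nonzero, so P is smooth).
Step 3: tangent line at P: 70·(x − 3) + -23·(y − -1) = 0.
Expanding: 70*x - 23*y - 233 = 0.


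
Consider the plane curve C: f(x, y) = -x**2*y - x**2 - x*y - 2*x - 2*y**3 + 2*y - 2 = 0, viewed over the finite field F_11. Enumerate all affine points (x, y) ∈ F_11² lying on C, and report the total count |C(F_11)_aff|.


Affine F_11-points: {(0, 5), (1, 9), (2, 4), (7, 1), (8, 1), (8, 5), (9, 10), (10, 4), (10, 9)}; count = 9.

For each of the 121 pairs (x, y) ∈ F_11², evaluate f(x, y) mod 11. Record the zeros.
  x = 0: [0↦9, 1↦9, 2↦8, 3↦5, 4↦10, 5↦0, 6↦7, 7↦8, 8↦2, 9↦10, 10↦9]  zeros at y ∈ {5}
  x = 1: [0↦6, 1↦4, 2↦1, 3↦7, 4↦10, 5↦9, 6↦3, 7↦2, 8↦5, 9↦0, 10↦8]  zeros at y ∈ {9}
  x = 2: [0↦1, 1↦6, 2↦10, 3↦1, 4↦0, 5↦6, 6↦7, 7↦2, 8↦1, 9↦3, 10↦7]  zeros at y ∈ {4}
  x = 3: [0↦5, 1↦4, 2↦2, 3↦9, 4↦2, 5↦2, 6↦8, 7↦8, 8↦1, 9↦8, 10↦6]  zeros at y ∈ ∅
  x = 4: [0↦7, 1↦9, 2↦10, 3↦9, 4↦5, 5↦8, 6↦6, 7↦9, 8↦5, 9↦4, 10↦5]  zeros at y ∈ ∅
  x = 5: [0↦7, 1↦10, 2↦1, 3↦1, 4↦9, 5↦2, 6↦1, 7↦5, 8↦2, 9↦2, 10↦4]  zeros at y ∈ ∅
  x = 6: [0↦5, 1↦7, 2↦8, 3↦7, 4↦3, 5↦6, 6↦4, 7↦7, 8↦3, 9↦2, 10↦3]  zeros at y ∈ ∅
  x = 7: [0↦1, 1↦0, 2↦9, 3↦5, 4↦9, 5↦9, 6↦4, 7↦4, 8↦8, 9↦4, 10↦2]  zeros at y ∈ {1}
  x = 8: [0↦6, 1↦0, 2↦4, 3↦6, 4↦5, 5↦0, 6↦1, 7↦7, 8↦6, 9↦8, 10↦1]  zeros at y ∈ {1, 5}
  x = 9: [0↦9, 1↦7, 2↦4, 3↦10, 4↦2, 5↦1, 6↦6, 7↦5, 8↦8, 9↦3, 10↦0]  zeros at y ∈ {10}
  x = 10: [0↦10, 1↦10, 2↦9, 3↦6, 4↦0, 5↦1, 6↦8, 7↦9, 8↦3, 9↦0, 10↦10]  zeros at y ∈ {4, 9}
Collecting zeros: affine points = {(0, 5), (1, 9), (2, 4), (7, 1), (8, 1), (8, 5), (9, 10), (10, 4), (10, 9)}.
Total count |C(F_11)_aff| = 9.


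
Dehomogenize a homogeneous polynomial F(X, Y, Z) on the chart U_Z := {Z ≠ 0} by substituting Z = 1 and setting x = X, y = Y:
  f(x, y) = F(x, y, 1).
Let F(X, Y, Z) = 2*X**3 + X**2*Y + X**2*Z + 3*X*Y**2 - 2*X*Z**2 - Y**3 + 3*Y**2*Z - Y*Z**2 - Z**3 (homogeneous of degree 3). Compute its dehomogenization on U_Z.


f(x, y) = 2*x**3 + x**2*y + x**2 + 3*x*y**2 - 2*x - y**3 + 3*y**2 - y - 1

On U_Z we set Z = 1. Each monomial c·X^i·Y^j·Z^k in F becomes c·x^i·y^j·1^k = c·x^i·y^j.
Substituting Z = 1: F(X, Y, 1) = 2*x**3 + x**2*y + x**2 + 3*x*y**2 - 2*x - y**3 + 3*y**2 - y - 1.
Note: deg(f) ≤ deg(F) = 3; strict inequality happens when F is divisible by Z (lost terms).


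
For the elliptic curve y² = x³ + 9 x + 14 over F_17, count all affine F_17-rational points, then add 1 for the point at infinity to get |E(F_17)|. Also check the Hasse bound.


Affine points = {(3, 0), (9, 5), (9, 12), (10, 4), (10, 13), (11, 4), (11, 13), (13, 4), (13, 13), (16, 2), (16, 15)}; affine count = 11; |E(F_17)| = 12.

Discriminant check: Δ ∝ 4a³ + 27b² = 4·9³ + 27·14² = 4·729 + 27·196 ≡ 14 (mod 17). Nonzero ⇒ E is nonsingular.
For each x ∈ F_17, compute rhs = x³ + 9·x + 14 mod 17, then count y ∈ F_17 with y² ≡ rhs.
  x = 0: rhs = 14, matching y values: none (0 points).
  x = 1: rhs = 7, matching y values: none (0 points).
  x = 2: rhs = 6, matching y values: none (0 points).
  x = 3: rhs = 0, matching y values: 0 (1 points).
  x = 4: rhs = 12, matching y values: none (0 points).
  x = 5: rhs = 14, matching y values: none (0 points).
  x = 6: rhs = 12, matching y values: none (0 points).
  x = 7: rhs = 12, matching y values: none (0 points).
  x = 8: rhs = 3, matching y values: none (0 points).
  x = 9: rhs = 8, matching y values: 5, 12 (2 points).
  x = 10: rhs = 16, matching y values: 4, 13 (2 points).
  x = 11: rhs = 16, matching y values: 4, 13 (2 points).
  x = 12: rhs = 14, matching y values: none (0 points).
  x = 13: rhs = 16, matching y values: 4, 13 (2 points).
  x = 14: rhs = 11, matching y values: none (0 points).
  x = 15: rhs = 5, matching y values: none (0 points).
  x = 16: rhs = 4, matching y values: 2, 15 (2 points).
Total affine count: 11.
Full point count |E(F_17)| = 11 + 1 = 12.
Hasse bound: |12 − (17+1)| = |-6| = 6 ≤ 2√17 ≈ 8.2462 ✓.


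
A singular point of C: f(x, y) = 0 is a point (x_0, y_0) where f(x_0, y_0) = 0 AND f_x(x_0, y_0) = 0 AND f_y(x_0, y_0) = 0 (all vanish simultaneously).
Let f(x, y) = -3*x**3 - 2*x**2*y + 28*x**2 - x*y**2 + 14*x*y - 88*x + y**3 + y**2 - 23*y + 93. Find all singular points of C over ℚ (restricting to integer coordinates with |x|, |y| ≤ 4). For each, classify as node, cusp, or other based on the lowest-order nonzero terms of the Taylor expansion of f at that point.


Singular points: {(3, 1)}; classification: node.

Compute partial derivatives:
  f_x = -9*x**2 - 4*x*y + 56*x - y**2 + 14*y - 88.
  f_y = -2*x**2 - 2*x*y + 14*x + 3*y**2 + 2*y - 23.
Scan x_0 ∈ {−4, ..., 4}. For each x_0, f_y(x_0, y) is a polynomial in y; find its integer roots y ∈ {−4, ..., 4}, then test f_x and f at those candidates.
  x = -4: f_y(-4, y) = 3*y**2 + 10*y - 111; no integer root y with |y| ≤ 4.
  x = -3: f_y(-3, y) = 3*y**2 + 8*y - 83; no integer root y with |y| ≤ 4.
  x = -2: f_y(-2, y) = 3*y**2 + 6*y - 59; no integer root y with |y| ≤ 4.
  x = -1: f_y(-1, y) = 3*y**2 + 4*y - 39; vanishes at y ∈ {3}. (-1, 3): f_x = -108 ≠ 0.
  x = 0: f_y(0, y) = 3*y**2 + 2*y - 23; no integer root y with |y| ≤ 4.
  x = 1: f_y(1, y) = 3*y**2 - 11; no integer root y with |y| ≤ 4.
  x = 2: f_y(2, y) = 3*y**2 - 2*y - 3; no integer root y with |y| ≤ 4.
  x = 3: f_y(3, y) = 3*y**2 - 4*y + 1; vanishes at y ∈ {1}. (3, 1): f_x = 0, f = 0 — SINGULAR.
  x = 4: f_y(4, y) = 3*y**2 - 6*y + 1; no integer root y with |y| ≤ 4.
Only singular point on the grid: (3, 1).
Classify: substitute x = 3 + u, y = 1 + v and expand: f = -3*u**3 - 2*u**2*v - u**2 - u*v**2 + v**3 + v**2.
No constant or linear terms (consistent with a singular point). Quadratic part: -u**2 + v**2. Cubic part: -3*u**3 - 2*u**2*v - u*v**2 + v**3.
The quadratic part v**2 - u**2 = (v − u)(v + u) splits into two distinct linear factors, so there are two distinct tangent lines y − 1 = ±(x − 3) — this is a node (ordinary double point).
Classification: node.


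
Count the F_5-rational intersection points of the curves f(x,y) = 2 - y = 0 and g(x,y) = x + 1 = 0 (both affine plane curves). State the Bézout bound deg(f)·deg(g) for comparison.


Common zeros: {(4, 2)}; count = 1; Bézout bound = 1.

deg(f) = 1, deg(g) = 1, so Bézout bound = 1.
Scan x ∈ F_5. For each x, list the y ∈ F_5 with f(x, y) ≡ 0 and those with g(x, y) ≡ 0 (mod 5); the common zeros in that column are the intersection.
  x = 0: f ≡ 0 at y ∈ {2}; g ≡ 0 at y ∈ ∅; common: ∅.
  x = 1: f ≡ 0 at y ∈ {2}; g ≡ 0 at y ∈ ∅; common: ∅.
  x = 2: f ≡ 0 at y ∈ {2}; g ≡ 0 at y ∈ ∅; common: ∅.
  x = 3: f ≡ 0 at y ∈ {2}; g ≡ 0 at y ∈ ∅; common: ∅.
  x = 4: f ≡ 0 at y ∈ {2}; g ≡ 0 at y ∈ {0, 1, 2, 3, 4}; common: {2}.
Collecting: common zeros = {(4, 2)}, so the count is 1.
Comparison with the Bézout bound: 1 ≤ 1 = deg(f)·deg(g), as expected for curves with no common component (the bound is attained).


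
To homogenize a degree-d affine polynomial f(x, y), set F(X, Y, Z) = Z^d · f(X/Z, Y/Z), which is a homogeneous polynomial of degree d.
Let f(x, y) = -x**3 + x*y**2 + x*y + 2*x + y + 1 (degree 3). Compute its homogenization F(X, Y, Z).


F(X, Y, Z) = -X**3 + X*Y**2 + X*Y*Z + 2*X*Z**2 + Y*Z**2 + Z**3

deg(f) = 3.
Substitute x = X/Z, y = Y/Z into f, then multiply by Z^3.
  monomial -1·x^3·y^0 ↦ -1·X^3·Y^0·Z^0.
  monomial 1·x^1·y^2 ↦ 1·X^1·Y^2·Z^0.
  monomial 1·x^1·y^1 ↦ 1·X^1·Y^1·Z^1.
  monomial 2·x^1·y^0 ↦ 2·X^1·Y^0·Z^2.
  monomial 1·x^0·y^1 ↦ 1·X^0·Y^1·Z^2.
  monomial 1·x^0·y^0 ↦ 1·X^0·Y^0·Z^3.
Collecting: F(X, Y, Z) = -X**3 + X*Y**2 + X*Y*Z + 2*X*Z**2 + Y*Z**2 + Z**3.


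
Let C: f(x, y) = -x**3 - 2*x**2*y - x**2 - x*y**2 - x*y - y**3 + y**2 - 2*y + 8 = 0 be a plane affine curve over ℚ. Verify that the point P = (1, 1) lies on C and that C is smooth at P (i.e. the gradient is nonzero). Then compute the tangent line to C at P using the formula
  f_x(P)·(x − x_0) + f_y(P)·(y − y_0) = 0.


Tangent line at P: -11*x - 8*y + 19 = 0.

Step 1: f(1, 1) = 0, so P lies on C.
Step 2: partial derivatives
  f_x(x, y) = -3*x**2 - 4*x*y - 2*x - y**2 - y, f_y(x, y) = -2*x**2 - 2*x*y - x - 3*y**2 + 2*y - 2.
  f_x(P) = -11, f_y(P) = -8 (gradient nonzero, so P is smooth).
Step 3: tangent line at P: -11·(x − 1) + -8·(y − 1) = 0.
Expanding: -11*x - 8*y + 19 = 0.


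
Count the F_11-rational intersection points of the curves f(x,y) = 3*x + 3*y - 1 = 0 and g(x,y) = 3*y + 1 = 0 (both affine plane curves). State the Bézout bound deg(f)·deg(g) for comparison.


Common zeros: {(8, 7)}; count = 1; Bézout bound = 1.

deg(f) = 1, deg(g) = 1, so Bézout bound = 1.
Scan x ∈ F_11. For each x, list the y ∈ F_11 with f(x, y) ≡ 0 and those with g(x, y) ≡ 0 (mod 11); the common zeros in that column are the intersection.
  x = 0: f ≡ 0 at y ∈ {4}; g ≡ 0 at y ∈ {7}; common: ∅.
  x = 1: f ≡ 0 at y ∈ {3}; g ≡ 0 at y ∈ {7}; common: ∅.
  x = 2: f ≡ 0 at y ∈ {2}; g ≡ 0 at y ∈ {7}; common: ∅.
  x = 3: f ≡ 0 at y ∈ {1}; g ≡ 0 at y ∈ {7}; common: ∅.
  x = 4: f ≡ 0 at y ∈ {0}; g ≡ 0 at y ∈ {7}; common: ∅.
  x = 5: f ≡ 0 at y ∈ {10}; g ≡ 0 at y ∈ {7}; common: ∅.
  x = 6: f ≡ 0 at y ∈ {9}; g ≡ 0 at y ∈ {7}; common: ∅.
  x = 7: f ≡ 0 at y ∈ {8}; g ≡ 0 at y ∈ {7}; common: ∅.
  x = 8: f ≡ 0 at y ∈ {7}; g ≡ 0 at y ∈ {7}; common: {7}.
  x = 9: f ≡ 0 at y ∈ {6}; g ≡ 0 at y ∈ {7}; common: ∅.
  x = 10: f ≡ 0 at y ∈ {5}; g ≡ 0 at y ∈ {7}; common: ∅.
Collecting: common zeros = {(8, 7)}, so the count is 1.
Comparison with the Bézout bound: 1 ≤ 1 = deg(f)·deg(g), as expected for curves with no common component (the bound is attained).


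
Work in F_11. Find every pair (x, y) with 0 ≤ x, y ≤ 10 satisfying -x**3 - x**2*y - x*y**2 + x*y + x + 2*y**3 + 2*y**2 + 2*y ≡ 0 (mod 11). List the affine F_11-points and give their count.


Affine F_11-points: {(0, 0), (1, 0), (2, 9), (9, 8), (10, 0), (10, 4)}; count = 6.

For each of the 121 pairs (x, y) ∈ F_11², evaluate f(x, y) mod 11. Record the zeros.
  x = 0: [0↦0, 1↦6, 2↦6, 3↦1, 4↦3, 5↦2, 6↦10, 7↦6, 8↦2, 9↦10, 10↦9]  zeros at y ∈ {0}
  x = 1: [0↦0, 1↦5, 2↦2, 3↦3, 4↦9, 5↦10, 6↦7, 7↦1, 8↦4, 9↦6, 10↦8]  zeros at y ∈ {0}
  x = 2: [0↦5, 1↦7, 2↦10, 3↦4, 4↦1, 5↦2, 6↦8, 7↦9, 8↦6, 9↦0, 10↦3]  zeros at y ∈ {9}
  x = 3: [0↦9, 1↦6, 2↦2, 3↦9, 4↦6, 5↦5, 6↦7, 7↦2, 8↦2, 9↦8, 10↦10]  zeros at y ∈ ∅
  x = 4: [0↦6, 1↦7, 2↦5, 3↦1, 4↦7, 5↦2, 6↦9, 7↦7, 8↦8, 9↦2, 10↦1]  zeros at y ∈ ∅
  x = 5: [0↦1, 1↦4, 2↦2, 3↦7, 4↦9, 5↦9, 6↦8, 7↦7, 8↦7, 9↦9, 10↦3]  zeros at y ∈ ∅
  x = 6: [0↦10, 1↦2, 2↦9, 3↦10, 4↦6, 5↦9, 6↦9, 7↦7, 8↦4, 9↦1, 10↦10]  zeros at y ∈ ∅
  x = 7: [0↦5, 1↦6, 2↦9, 3↦4, 4↦3, 5↦7, 6↦6, 7↦1, 8↦4, 9↦5, 10↦5]  zeros at y ∈ ∅
  x = 8: [0↦2, 1↦10, 2↦7, 3↦5, 4↦5, 5↦8, 6↦4, 7↦5, 8↦1, 9↦4, 10↦4]  zeros at y ∈ ∅
  x = 9: [0↦6, 1↦8, 2↦8, 3↦7, 4↦6, 5↦6, 6↦8, 7↦2, 8↦0, 9↦3, 10↦1]  zeros at y ∈ {8}
  x = 10: [0↦0, 1↦5, 2↦6, 3↦4, 4↦0, 5↦6, 6↦1, 7↦8, 8↦6, 9↦7, 10↦1]  zeros at y ∈ {0, 4}
Collecting zeros: affine points = {(0, 0), (1, 0), (2, 9), (9, 8), (10, 0), (10, 4)}.
Total count |C(F_11)_aff| = 6.


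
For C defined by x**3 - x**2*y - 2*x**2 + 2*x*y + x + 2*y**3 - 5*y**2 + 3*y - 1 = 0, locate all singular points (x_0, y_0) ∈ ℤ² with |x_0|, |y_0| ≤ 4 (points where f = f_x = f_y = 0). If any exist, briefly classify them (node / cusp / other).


Singular points: {(1, 1)}; classification: cusp.

Compute partial derivatives:
  f_x = 3*x**2 - 2*x*y - 4*x + 2*y + 1.
  f_y = -x**2 + 2*x + 6*y**2 - 10*y + 3.
Scan x_0 ∈ {−4, ..., 4}. For each x_0, f_y(x_0, y) is a polynomial in y; find its integer roots y ∈ {−4, ..., 4}, then test f_x and f at those candidates.
  x = -4: f_y(-4, y) = 6*y**2 - 10*y - 21; no integer root y with |y| ≤ 4.
  x = -3: f_y(-3, y) = 6*y**2 - 10*y - 12; no integer root y with |y| ≤ 4.
  x = -2: f_y(-2, y) = 6*y**2 - 10*y - 5; no integer root y with |y| ≤ 4.
  x = -1: f_y(-1, y) = 6*y**2 - 10*y; vanishes at y ∈ {0}. (-1, 0): f_x = 8 ≠ 0.
  x = 0: f_y(0, y) = 6*y**2 - 10*y + 3; no integer root y with |y| ≤ 4.
  x = 1: f_y(1, y) = 6*y**2 - 10*y + 4; vanishes at y ∈ {1}. (1, 1): f_x = 0, f = 0 — SINGULAR.
  x = 2: f_y(2, y) = 6*y**2 - 10*y + 3; no integer root y with |y| ≤ 4.
  x = 3: f_y(3, y) = 6*y**2 - 10*y; vanishes at y ∈ {0}. (3, 0): f_x = 16 ≠ 0.
  x = 4: f_y(4, y) = 6*y**2 - 10*y - 5; no integer root y with |y| ≤ 4.
Only singular point on the grid: (1, 1).
Classify: substitute x = 1 + u, y = 1 + v and expand: f = u**3 - u**2*v + 2*v**3 + v**2.
No constant or linear terms (consistent with a singular point). Quadratic part: v**2. Cubic part: u**3 - u**2*v + 2*v**3.
The quadratic part v**2 is a perfect square, so there is a single (double) tangent line v = 0, i.e. y = 1. Restricting the cubic part to that line (v = 0) leaves u**3 ≠ 0, so f is not divisible by v and the branch is v² ≈ -u**3 to lowest order — this is a cusp.
Classification: cusp.


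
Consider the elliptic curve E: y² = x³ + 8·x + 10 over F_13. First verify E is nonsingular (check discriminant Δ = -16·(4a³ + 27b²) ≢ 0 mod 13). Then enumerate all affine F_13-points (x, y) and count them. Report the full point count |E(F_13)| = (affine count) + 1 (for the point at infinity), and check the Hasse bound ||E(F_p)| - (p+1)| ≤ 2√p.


Affine points = {(0, 6), (0, 7), (3, 3), (3, 10), (6, 1), (6, 12), (8, 1), (8, 12), (11, 5), (11, 8), (12, 1), (12, 12)}; affine count = 12; |E(F_13)| = 13.

Discriminant check: Δ ∝ 4a³ + 27b² = 4·8³ + 27·10² = 4·512 + 27·100 ≡ 3 (mod 13). Nonzero ⇒ E is nonsingular.
For each x ∈ F_13, compute rhs = x³ + 8·x + 10 mod 13, then count y ∈ F_13 with y² ≡ rhs.
  x = 0: rhs = 10, matching y values: 6, 7 (2 points).
  x = 1: rhs = 6, matching y values: none (0 points).
  x = 2: rhs = 8, matching y values: none (0 points).
  x = 3: rhs = 9, matching y values: 3, 10 (2 points).
  x = 4: rhs = 2, matching y values: none (0 points).
  x = 5: rhs = 6, matching y values: none (0 points).
  x = 6: rhs = 1, matching y values: 1, 12 (2 points).
  x = 7: rhs = 6, matching y values: none (0 points).
  x = 8: rhs = 1, matching y values: 1, 12 (2 points).
  x = 9: rhs = 5, matching y values: none (0 points).
  x = 10: rhs = 11, matching y values: none (0 points).
  x = 11: rhs = 12, matching y values: 5, 8 (2 points).
  x = 12: rhs = 1, matching y values: 1, 12 (2 points).
Total affine count: 12.
Full point count |E(F_13)| = 12 + 1 = 13.
Hasse bound: |13 − (13+1)| = |-1| = 1 ≤ 2√13 ≈ 7.2111 ✓.


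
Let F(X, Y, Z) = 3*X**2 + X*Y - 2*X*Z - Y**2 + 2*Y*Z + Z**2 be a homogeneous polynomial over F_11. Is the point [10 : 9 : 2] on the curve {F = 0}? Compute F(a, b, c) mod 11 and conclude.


F(10,9,2) ≡ 1 (mod 11); P is NOT on the curve.

Evaluate F(10, 9, 2) term-by-term (mod 11).
  3*X**2 ↦ 3·100·1·1 = 300
  X*Y ↦ 1·10·9·1 = 90
  -2*X*Z ↦ -2·10·1·2 = -40
  -Y**2 ↦ -1·1·81·1 = -81
  2*Y*Z ↦ 2·1·9·2 = 36
  Z**2 ↦ 1·1·1·4 = 4
Sum: F(10, 9, 2) = (300) + (90) + (-40) + (-81) + (36) + (4) = 309.
Reducing mod 11: 309 ≡ 1 (mod 11).
Since F(a, b, c) ≡ 1 ≠ 0 (mod 11), P does NOT lie on the curve.


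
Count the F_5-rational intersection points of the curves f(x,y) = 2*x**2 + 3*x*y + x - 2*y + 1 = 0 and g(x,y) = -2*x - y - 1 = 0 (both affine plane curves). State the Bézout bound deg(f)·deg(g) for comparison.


Common zeros: ∅; count = 0; Bézout bound = 2.

deg(f) = 2, deg(g) = 1, so Bézout bound = 2.
Scan x ∈ F_5. For each x, list the y ∈ F_5 with f(x, y) ≡ 0 and those with g(x, y) ≡ 0 (mod 5); the common zeros in that column are the intersection.
  x = 0: f ≡ 0 at y ∈ {3}; g ≡ 0 at y ∈ {4}; common: ∅.
  x = 1: f ≡ 0 at y ∈ {1}; g ≡ 0 at y ∈ {2}; common: ∅.
  x = 2: f ≡ 0 at y ∈ {1}; g ≡ 0 at y ∈ {0}; common: ∅.
  x = 3: f ≡ 0 at y ∈ {4}; g ≡ 0 at y ∈ {3}; common: ∅.
  x = 4: f ≡ 0 at y ∈ ∅; g ≡ 0 at y ∈ {1}; common: ∅.
Collecting: common zeros = ∅, so the count is 0.
Comparison with the Bézout bound: 0 ≤ 2 = deg(f)·deg(g), as expected for curves with no common component (the affine F_5-count falls short of the bound because intersections may lie at infinity, over extension fields, or carry multiplicity).


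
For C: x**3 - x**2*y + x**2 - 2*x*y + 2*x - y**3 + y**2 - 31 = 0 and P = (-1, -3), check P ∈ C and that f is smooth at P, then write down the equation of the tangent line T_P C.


Tangent line at P: 3*x - 32*y - 93 = 0.

Step 1: f(-1, -3) = 0, so P lies on C.
Step 2: partial derivatives
  f_x(x, y) = 3*x**2 - 2*x*y + 2*x - 2*y + 2, f_y(x, y) = -x**2 - 2*x - 3*y**2 + 2*y.
  f_x(P) = 3, f_y(P) = -32 (gradient nonzero, so P is smooth).
Step 3: tangent line at P: 3·(x − -1) + -32·(y − -3) = 0.
Expanding: 3*x - 32*y - 93 = 0.


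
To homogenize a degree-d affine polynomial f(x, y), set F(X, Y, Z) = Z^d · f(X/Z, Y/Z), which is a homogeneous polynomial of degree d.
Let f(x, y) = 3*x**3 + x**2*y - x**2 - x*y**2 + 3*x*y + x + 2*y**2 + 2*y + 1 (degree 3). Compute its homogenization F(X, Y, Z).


F(X, Y, Z) = 3*X**3 + X**2*Y - X**2*Z - X*Y**2 + 3*X*Y*Z + X*Z**2 + 2*Y**2*Z + 2*Y*Z**2 + Z**3

deg(f) = 3.
Substitute x = X/Z, y = Y/Z into f, then multiply by Z^3.
  monomial 3·x^3·y^0 ↦ 3·X^3·Y^0·Z^0.
  monomial 1·x^2·y^1 ↦ 1·X^2·Y^1·Z^0.
  monomial -1·x^2·y^0 ↦ -1·X^2·Y^0·Z^1.
  monomial -1·x^1·y^2 ↦ -1·X^1·Y^2·Z^0.
  monomial 3·x^1·y^1 ↦ 3·X^1·Y^1·Z^1.
  monomial 1·x^1·y^0 ↦ 1·X^1·Y^0·Z^2.
  monomial 2·x^0·y^2 ↦ 2·X^0·Y^2·Z^1.
  monomial 2·x^0·y^1 ↦ 2·X^0·Y^1·Z^2.
  monomial 1·x^0·y^0 ↦ 1·X^0·Y^0·Z^3.
Collecting: F(X, Y, Z) = 3*X**3 + X**2*Y - X**2*Z - X*Y**2 + 3*X*Y*Z + X*Z**2 + 2*Y**2*Z + 2*Y*Z**2 + Z**3.


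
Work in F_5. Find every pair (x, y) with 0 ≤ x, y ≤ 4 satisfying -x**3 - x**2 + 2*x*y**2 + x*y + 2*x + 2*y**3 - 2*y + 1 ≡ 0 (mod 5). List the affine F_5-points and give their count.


Affine F_5-points: {(1, 3), (2, 2), (2, 4), (3, 1)}; count = 4.

For each of the 25 pairs (x, y) ∈ F_5², evaluate f(x, y) mod 5. Record the zeros.
  x = 0: [0↦1, 1↦1, 2↦3, 3↦4, 4↦1]  zeros at y ∈ ∅
  x = 1: [0↦1, 1↦4, 2↦3, 3↦0, 4↦2]  zeros at y ∈ {3}
  x = 2: [0↦3, 1↦4, 2↦0, 3↦3, 4↦0]  zeros at y ∈ {2, 4}
  x = 3: [0↦1, 1↦0, 2↦3, 3↦2, 4↦4]  zeros at y ∈ {1}
  x = 4: [0↦4, 1↦1, 2↦1, 3↦1, 4↦3]  zeros at y ∈ ∅
Collecting zeros: affine points = {(1, 3), (2, 2), (2, 4), (3, 1)}.
Total count |C(F_5)_aff| = 4.
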